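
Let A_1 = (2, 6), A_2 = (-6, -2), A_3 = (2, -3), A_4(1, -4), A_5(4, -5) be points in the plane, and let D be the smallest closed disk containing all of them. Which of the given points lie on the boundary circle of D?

A smallest enclosing disk is always determined by at most three of the input points on its boundary.
The minimum enclosing circle is determined by three boundary points: A_1, A_2, A_5.
Their circumcentre is (1/26, -1/26) with r² = 13625/338.
The farthest remaining point A_4 is at distance² 5617/338 ≤ 13625/338.
The points at distance exactly r from the centre are A_1, A_2, A_5 — 3 points.

A_1, A_2, A_5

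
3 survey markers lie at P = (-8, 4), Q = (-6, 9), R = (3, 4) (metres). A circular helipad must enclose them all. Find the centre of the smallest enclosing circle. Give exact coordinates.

(-2.5, 4.7)

Side lengths²: PQ² = 29, PR² = 121, QR² = 106.
Since PR² = 121 < 106 + 29 = 135, the triangle is acute, so the smallest enclosing circle is the circumcircle.
Circumcentre = (-2.5, 4.7), r² = 30.74.
Centre = (-2.5, 4.7).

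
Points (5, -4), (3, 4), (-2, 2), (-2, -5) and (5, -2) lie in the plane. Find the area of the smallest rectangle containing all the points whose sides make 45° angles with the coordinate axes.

In coordinates u = x + y, v = x − y the rectangle is axis-aligned; the map (x,y)→(u,v) scales areas by 2.
u-values: 1, 7, 0, -7, 3; range = 7 − (-7) = 14.
v-values: 9, -1, -4, 3, 7; range = 9 − (-4) = 13.
Area = (14 × 13) / 2 = 91.

91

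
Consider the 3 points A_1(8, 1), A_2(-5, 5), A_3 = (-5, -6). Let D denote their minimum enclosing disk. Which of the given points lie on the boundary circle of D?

Side lengths²: A_1A_2² = 185, A_1A_3² = 218, A_2A_3² = 121.
Since A_1A_3² = 218 < 185 + 121 = 306, the triangle is acute, so the smallest enclosing circle is the circumcircle.
Circumcentre = (11/26, -0.5), r² = 20165/338.
The points at distance exactly r from the centre are A_1, A_2, A_3 — 3 points.

A_1, A_2, A_3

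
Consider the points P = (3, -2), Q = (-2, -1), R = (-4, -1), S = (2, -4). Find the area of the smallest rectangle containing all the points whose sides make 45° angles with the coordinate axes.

27

In coordinates u = x + y, v = x − y the rectangle is axis-aligned; the map (x,y)→(u,v) scales areas by 2.
u-values: 1, -3, -5, -2; range = 1 − (-5) = 6.
v-values: 5, -1, -3, 6; range = 6 − (-3) = 9.
Area = (6 × 9) / 2 = 27.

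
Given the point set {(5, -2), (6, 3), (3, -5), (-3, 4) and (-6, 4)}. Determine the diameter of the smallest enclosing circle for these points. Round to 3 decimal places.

The minimum enclosing circle of a finite set is fixed by two of the points (as a diameter) or three (as a circumcircle).
The minimum enclosing circle is determined by three boundary points: (6, 3), (3, -5), (-6, 4).
Their circumcentre is (-5/22, 17/22) with r² = 10585/242.
The farthest remaining point (5, -2) is at distance² 8473/242 ≤ 10585/242.
Diameter = 2r = 2√(10585/242) ≈ 13.227.

13.227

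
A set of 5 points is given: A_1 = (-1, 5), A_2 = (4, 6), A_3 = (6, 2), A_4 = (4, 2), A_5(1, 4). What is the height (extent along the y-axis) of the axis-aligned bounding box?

max y = 6, min y = 2, so height = 4.

4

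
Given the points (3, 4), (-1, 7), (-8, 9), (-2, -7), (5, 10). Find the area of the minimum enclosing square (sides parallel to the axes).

289

The bounding box has width 13 and height 17.
An axis-aligned square enclosing the set must have side ≥ max(width, height).
So the minimum side is max(13, 17) = 17.
Area = 17² = 289.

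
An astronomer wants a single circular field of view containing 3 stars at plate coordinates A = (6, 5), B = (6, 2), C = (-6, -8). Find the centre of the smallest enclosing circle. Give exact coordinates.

Side lengths²: AB² = 9, AC² = 313, BC² = 244.
Since AC² = 313 ≥ 244 + 9 = 253, the angle opposite AC is not acute, so the smallest enclosing circle has AC as diameter.
Centre = midpoint of AC = (0, -1.5), r² = 313/4 = 78.25.
Centre = (0, -1.5).

(0, -1.5)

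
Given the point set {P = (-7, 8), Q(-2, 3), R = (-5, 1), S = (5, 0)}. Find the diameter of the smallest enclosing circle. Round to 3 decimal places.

14.422

A smallest enclosing disk is always determined by at most three of the input points on its boundary.
The farthest pair is P–S with squared distance 208. The circle on this segment as diameter has centre (-1, 4) and r² = 208/4 = 52.
Check Q: distance² to centre = 2 ≤ 52, so it lies inside.
All remaining points lie in this disk, and no smaller disk contains both endpoints, so this is the minimum enclosing circle.
Diameter = 2r = 2√52 ≈ 14.422.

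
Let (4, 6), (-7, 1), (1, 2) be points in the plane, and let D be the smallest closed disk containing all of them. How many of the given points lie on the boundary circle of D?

Call the three points A, B, C in the order given.
Side lengths²: AB² = 146, AC² = 25, BC² = 65.
Since AB² = 146 ≥ 65 + 25 = 90, the angle opposite AB is not acute, so the smallest enclosing circle has AB as diameter.
Centre = midpoint of AB = (-1.5, 3.5), r² = 146/4 = 36.5.
The points at distance exactly r from the centre are (4, 6), (-7, 1) — 2 points.

2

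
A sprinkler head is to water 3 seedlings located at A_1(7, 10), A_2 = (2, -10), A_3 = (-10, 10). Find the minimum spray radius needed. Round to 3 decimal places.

12.021

Side lengths²: A_1A_2² = 425, A_1A_3² = 289, A_2A_3² = 544.
Since A_2A_3² = 544 < 425 + 289 = 714, the triangle is acute, so the smallest enclosing circle is the circumcircle.
Circumcentre = (-1.5, 1.5), r² = 144.5.
r = √(144.5) ≈ 12.021.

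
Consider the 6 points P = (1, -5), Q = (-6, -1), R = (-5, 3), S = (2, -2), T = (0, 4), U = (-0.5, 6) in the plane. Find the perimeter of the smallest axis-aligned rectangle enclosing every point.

38

Width = max x − min x = 2 − (-6) = 8.
Height = max y − min y = 6 − (-5) = 11.
Perimeter = 2(8 + 11) = 38.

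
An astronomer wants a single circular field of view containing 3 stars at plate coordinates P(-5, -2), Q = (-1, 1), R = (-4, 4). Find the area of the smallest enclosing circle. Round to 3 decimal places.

Side lengths²: PQ² = 25, PR² = 37, QR² = 18.
Since PR² = 37 < 25 + 18 = 43, the triangle is acute, so the smallest enclosing circle is the circumcircle.
Circumcentre = (-57/14, 13/14), r² = 925/98.
Area = π·r² = π·925/98 ≈ 29.653.

29.653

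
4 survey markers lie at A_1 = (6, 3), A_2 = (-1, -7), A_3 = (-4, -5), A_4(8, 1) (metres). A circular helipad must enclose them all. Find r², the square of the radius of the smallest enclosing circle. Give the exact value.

The minimum enclosing circle of a finite set is fixed by two of the points (as a diameter) or three (as a circumcircle).
The farthest pair is A_3–A_4 with squared distance 180. The circle on this segment as diameter has centre (2, -2) and r² = 180/4 = 45.
Check A_1: distance² to centre = 41 ≤ 45, so it lies inside.
All remaining points lie in this disk, and no smaller disk contains both endpoints, so this is the minimum enclosing circle.

45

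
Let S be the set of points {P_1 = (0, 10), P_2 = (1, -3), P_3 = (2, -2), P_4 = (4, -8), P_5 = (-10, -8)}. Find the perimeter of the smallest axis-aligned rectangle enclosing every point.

64

Width = max x − min x = 4 − (-10) = 14.
Height = max y − min y = 10 − (-8) = 18.
Perimeter = 2(14 + 18) = 64.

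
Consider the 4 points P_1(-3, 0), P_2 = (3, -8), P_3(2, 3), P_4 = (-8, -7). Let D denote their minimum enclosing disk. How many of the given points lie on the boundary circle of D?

3

The minimum enclosing circle of a finite set is fixed by two of the points (as a diameter) or three (as a circumcircle).
The minimum enclosing circle is determined by three boundary points: P_2, P_3, P_4.
Their circumcentre is (-25/12, -35/12) with r² = 3721/72.
The farthest remaining point P_1 is at distance² 673/72 ≤ 3721/72.
The points at distance exactly r from the centre are P_2, P_3, P_4 — 3 points.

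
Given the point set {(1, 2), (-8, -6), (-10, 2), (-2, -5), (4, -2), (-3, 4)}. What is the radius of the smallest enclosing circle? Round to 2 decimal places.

The minimum enclosing circle of a finite set is fixed by two of the points (as a diameter) or three (as a circumcircle).
The minimum enclosing circle is determined by three boundary points: (-8, -6), (-10, 2), (4, -2).
Their circumcentre is (-41/13, -7/13) with r² = 9010/169.
The farthest remaining point (1, 2) is at distance² 4005/169 ≤ 9010/169.
r = √(9010/169) ≈ 7.30.

7.30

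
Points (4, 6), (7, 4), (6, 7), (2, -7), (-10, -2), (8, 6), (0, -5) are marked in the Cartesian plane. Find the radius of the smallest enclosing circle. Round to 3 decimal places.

9.849

A smallest enclosing disk is always determined by at most three of the input points on its boundary.
The farthest pair is (-10, -2)–(8, 6) with squared distance 388. The circle on this segment as diameter has centre (-1, 2) and r² = 388/4 = 97.
Check (4, 6): distance² to centre = 41 ≤ 97, so it lies inside.
All remaining points lie in this disk, and no smaller disk contains both endpoints, so this is the minimum enclosing circle.
r = √97 ≈ 9.849.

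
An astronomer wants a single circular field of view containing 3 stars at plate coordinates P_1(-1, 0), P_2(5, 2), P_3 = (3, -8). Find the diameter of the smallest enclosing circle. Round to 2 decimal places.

10.30

Side lengths²: P_1P_2² = 40, P_1P_3² = 80, P_2P_3² = 104.
Since P_2P_3² = 104 < 80 + 40 = 120, the triangle is acute, so the smallest enclosing circle is the circumcircle.
Circumcentre = (23/7, -20/7), r² = 1300/49.
Diameter = 2r = 2√(1300/49) ≈ 10.30.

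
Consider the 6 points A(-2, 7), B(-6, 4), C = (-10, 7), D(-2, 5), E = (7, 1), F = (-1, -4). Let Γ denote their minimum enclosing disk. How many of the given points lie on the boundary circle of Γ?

2

The farthest pair is C–E with squared distance 325. The circle on this segment as diameter has centre (-1.5, 4) and r² = 325/4 = 81.25.
Check A: distance² to centre = 9.25 ≤ 81.25, so it lies inside.
All remaining points lie in this disk, and no smaller disk contains both endpoints, so this is the minimum enclosing circle.
The points at distance exactly r from the centre are C, E — 2 points.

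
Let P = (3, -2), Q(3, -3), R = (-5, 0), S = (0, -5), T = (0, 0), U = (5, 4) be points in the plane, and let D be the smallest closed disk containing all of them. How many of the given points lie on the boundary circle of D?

A smallest enclosing disk is always determined by at most three of the input points on its boundary.
The minimum enclosing circle is determined by three boundary points: R, S, U.
Their circumcentre is (4/7, 4/7) with r² = 1537/49.
The farthest remaining point Q is at distance² 914/49 ≤ 1537/49.
The points at distance exactly r from the centre are R, S, U — 3 points.

3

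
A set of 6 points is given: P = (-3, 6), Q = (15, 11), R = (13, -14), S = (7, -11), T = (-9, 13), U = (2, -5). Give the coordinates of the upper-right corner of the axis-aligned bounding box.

x-range [-9, 15], y-range [-14, 13].
The upper-right corner is (15, 13).

(15, 13)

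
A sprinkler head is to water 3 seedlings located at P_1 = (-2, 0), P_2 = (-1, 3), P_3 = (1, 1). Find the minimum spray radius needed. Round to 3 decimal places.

Side lengths²: P_1P_2² = 10, P_1P_3² = 10, P_2P_3² = 8.
Since P_1P_3² = 10 < 10 + 8 = 18, the triangle is acute, so the smallest enclosing circle is the circumcircle.
Circumcentre = (-0.75, 1.25), r² = 3.125.
r = √(3.125) ≈ 1.768.

1.768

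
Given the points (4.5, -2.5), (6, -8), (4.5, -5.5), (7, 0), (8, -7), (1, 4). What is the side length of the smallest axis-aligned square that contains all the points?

12

The bounding box has width 7 and height 12.
An axis-aligned square enclosing the set must have side ≥ max(width, height).
So the minimum side is max(7, 12) = 12.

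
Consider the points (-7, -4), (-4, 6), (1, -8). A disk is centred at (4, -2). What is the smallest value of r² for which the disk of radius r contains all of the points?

The required radius is the distance from (4, -2) to the farthest point.
Squared distances: 125, 128, 45.
Maximum is 128, attained at (-4, 6).

128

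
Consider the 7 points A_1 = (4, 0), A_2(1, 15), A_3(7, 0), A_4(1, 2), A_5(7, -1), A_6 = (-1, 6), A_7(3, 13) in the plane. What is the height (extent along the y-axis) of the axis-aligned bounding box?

16

max y = 15, min y = -1, so height = 16.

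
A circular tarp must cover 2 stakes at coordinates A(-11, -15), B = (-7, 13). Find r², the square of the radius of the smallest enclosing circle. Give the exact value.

The smallest circle enclosing two points has them as diameter endpoints.
Centre = midpoint = (-9, -1); r² = |AB|²/4 = 800/4 = 200.

200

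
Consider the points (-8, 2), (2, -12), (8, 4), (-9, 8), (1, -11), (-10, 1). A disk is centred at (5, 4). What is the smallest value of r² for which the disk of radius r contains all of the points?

The required radius is the distance from (5, 4) to the farthest point.
Squared distances: 173, 265, 9, 212, 241, 234.
Maximum is 265, attained at (2, -12).

265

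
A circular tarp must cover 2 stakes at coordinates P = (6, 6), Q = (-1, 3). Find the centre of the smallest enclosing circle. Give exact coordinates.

(2.5, 4.5)

The smallest circle enclosing two points has them as diameter endpoints.
Centre = midpoint = (2.5, 4.5); r² = |PQ|²/4 = 58/4 = 14.5.
Centre = (2.5, 4.5).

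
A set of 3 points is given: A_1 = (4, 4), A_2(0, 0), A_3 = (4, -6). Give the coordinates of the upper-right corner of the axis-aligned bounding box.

(4, 4)

x-range [0, 4], y-range [-6, 4].
The upper-right corner is (4, 4).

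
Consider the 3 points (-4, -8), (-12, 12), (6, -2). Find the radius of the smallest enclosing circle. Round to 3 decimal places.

11.549

Call the three points A, B, C in the order given.
Side lengths²: AB² = 464, AC² = 136, BC² = 520.
Since BC² = 520 < 464 + 136 = 600, the triangle is acute, so the smallest enclosing circle is the circumcircle.
Circumcentre = (-128/31, 110/31), r² = 128180/961.
r = √(128180/961) ≈ 11.549.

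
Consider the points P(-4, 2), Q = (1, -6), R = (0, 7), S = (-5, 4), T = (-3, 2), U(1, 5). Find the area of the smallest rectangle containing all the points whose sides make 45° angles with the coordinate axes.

In coordinates u = x + y, v = x − y the rectangle is axis-aligned; the map (x,y)→(u,v) scales areas by 2.
u-values: -2, -5, 7, -1, -1, 6; range = 7 − (-5) = 12.
v-values: -6, 7, -7, -9, -5, -4; range = 7 − (-9) = 16.
Area = (12 × 16) / 2 = 96.

96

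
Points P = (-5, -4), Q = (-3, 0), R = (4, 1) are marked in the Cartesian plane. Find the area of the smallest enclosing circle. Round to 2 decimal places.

Side lengths²: PQ² = 20, PR² = 106, QR² = 50.
Since PR² = 106 ≥ 50 + 20 = 70, the angle opposite PR is not acute, so the smallest enclosing circle has PR as diameter.
Centre = midpoint of PR = (-0.5, -1.5), r² = 106/4 = 26.5.
Area = π·r² = π·26.5 ≈ 83.25.

83.25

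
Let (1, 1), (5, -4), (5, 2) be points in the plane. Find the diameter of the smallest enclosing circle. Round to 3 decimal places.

Call the three points A, B, C in the order given.
Side lengths²: AB² = 41, AC² = 17, BC² = 36.
Since AB² = 41 < 36 + 17 = 53, the triangle is acute, so the smallest enclosing circle is the circumcircle.
Circumcentre = (3.625, -1), r² = 10.890625.
Diameter = 2r = 2√(10.890625) ≈ 6.600.

6.600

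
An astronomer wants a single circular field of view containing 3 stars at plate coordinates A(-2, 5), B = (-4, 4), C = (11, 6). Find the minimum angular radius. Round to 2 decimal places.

Side lengths²: AB² = 5, AC² = 170, BC² = 229.
Since BC² = 229 ≥ 170 + 5 = 175, the angle opposite BC is not acute, so the smallest enclosing circle has BC as diameter.
Centre = midpoint of BC = (3.5, 5), r² = 229/4 = 57.25.
r = √(57.25) ≈ 7.57.

7.57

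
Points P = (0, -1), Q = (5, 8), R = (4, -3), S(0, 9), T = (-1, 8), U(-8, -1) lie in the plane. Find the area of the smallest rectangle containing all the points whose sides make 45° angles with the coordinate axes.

In coordinates u = x + y, v = x − y the rectangle is axis-aligned; the map (x,y)→(u,v) scales areas by 2.
u-values: -1, 13, 1, 9, 7, -9; range = 13 − (-9) = 22.
v-values: 1, -3, 7, -9, -9, -7; range = 7 − (-9) = 16.
Area = (22 × 16) / 2 = 176.

176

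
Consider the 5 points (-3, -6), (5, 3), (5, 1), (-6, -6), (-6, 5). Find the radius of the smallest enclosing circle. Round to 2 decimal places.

7.22

The minimum enclosing circle of a finite set is fixed by two of the points (as a diameter) or three (as a circumcircle).
The minimum enclosing circle is determined by three boundary points: (5, 3), (-6, -6), (-6, 5).
Their circumcentre is (-29/22, -0.5) with r² = 12625/242.
The farthest remaining point (5, 1) is at distance² 10205/242 ≤ 12625/242.
r = √(12625/242) ≈ 7.22.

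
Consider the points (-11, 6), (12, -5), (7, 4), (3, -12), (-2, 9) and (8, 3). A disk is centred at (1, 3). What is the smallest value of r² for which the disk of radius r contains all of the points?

229

The required radius is the distance from (1, 3) to the farthest point.
Squared distances: 153, 185, 37, 229, 45, 49.
Maximum is 229, attained at (3, -12).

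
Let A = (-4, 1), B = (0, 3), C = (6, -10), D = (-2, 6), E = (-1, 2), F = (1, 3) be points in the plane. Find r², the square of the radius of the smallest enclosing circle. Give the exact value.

80

The farthest pair is C–D with squared distance 320. The circle on this segment as diameter has centre (2, -2) and r² = 320/4 = 80.
Check A: distance² to centre = 45 ≤ 80, so it lies inside.
All remaining points lie in this disk, and no smaller disk contains both endpoints, so this is the minimum enclosing circle.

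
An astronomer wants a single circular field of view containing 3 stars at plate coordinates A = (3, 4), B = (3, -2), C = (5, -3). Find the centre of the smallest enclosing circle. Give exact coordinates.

(4, 0.5)

Side lengths²: AB² = 36, AC² = 53, BC² = 5.
Since AC² = 53 ≥ 36 + 5 = 41, the angle opposite AC is not acute, so the smallest enclosing circle has AC as diameter.
Centre = midpoint of AC = (4, 0.5), r² = 53/4 = 13.25.
Centre = (4, 0.5).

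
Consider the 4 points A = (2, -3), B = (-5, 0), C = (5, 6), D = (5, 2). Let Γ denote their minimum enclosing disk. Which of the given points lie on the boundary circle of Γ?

By Welzl's lemma the MEC is supported by two points (diametrically opposite) or three points (on a circumcircle).
The minimum enclosing circle is determined by three boundary points: A, B, C.
Their circumcentre is (0.25, 31/12) with r² = 2465/72.
The farthest remaining point D is at distance² 1649/72 ≤ 2465/72.
The points at distance exactly r from the centre are A, B, C — 3 points.

A, B, C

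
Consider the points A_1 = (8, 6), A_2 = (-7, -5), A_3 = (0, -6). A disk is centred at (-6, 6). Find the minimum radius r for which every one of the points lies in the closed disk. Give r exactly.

14

The required radius is the distance from (-6, 6) to the farthest point.
Squared distances: 196, 122, 180.
Maximum is 196, attained at A_1.
r = √196 = 14.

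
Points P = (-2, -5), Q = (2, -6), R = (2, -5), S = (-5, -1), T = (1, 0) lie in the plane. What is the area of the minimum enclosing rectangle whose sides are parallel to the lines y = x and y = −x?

In coordinates u = x + y, v = x − y the rectangle is axis-aligned; the map (x,y)→(u,v) scales areas by 2.
u-values: -7, -4, -3, -6, 1; range = 1 − (-7) = 8.
v-values: 3, 8, 7, -4, 1; range = 8 − (-4) = 12.
Area = (8 × 12) / 2 = 48.

48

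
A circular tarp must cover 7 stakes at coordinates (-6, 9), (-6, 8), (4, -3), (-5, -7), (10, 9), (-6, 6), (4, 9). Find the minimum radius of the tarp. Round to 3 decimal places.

A smallest enclosing disk is always determined by at most three of the input points on its boundary.
The minimum enclosing circle is determined by three boundary points: (-6, 9), (-5, -7), (10, 9).
Their circumcentre is (2, 1.46875) with r² = 120.7197265625.
The farthest remaining point (-6, 8) is at distance² 106.6572265625 ≤ 120.7197265625.
r = √(120.7197265625) ≈ 10.987.

10.987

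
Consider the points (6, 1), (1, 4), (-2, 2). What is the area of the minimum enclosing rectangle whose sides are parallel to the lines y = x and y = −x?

In coordinates u = x + y, v = x − y the rectangle is axis-aligned; the map (x,y)→(u,v) scales areas by 2.
u-values: 7, 5, 0; range = 7 − 0 = 7.
v-values: 5, -3, -4; range = 5 − (-4) = 9.
Area = (7 × 9) / 2 = 31.5.

31.5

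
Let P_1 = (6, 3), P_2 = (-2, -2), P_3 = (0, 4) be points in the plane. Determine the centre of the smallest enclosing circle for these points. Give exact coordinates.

(2, 0.5)

Side lengths²: P_1P_2² = 89, P_1P_3² = 37, P_2P_3² = 40.
Since P_1P_2² = 89 ≥ 40 + 37 = 77, the angle opposite P_1P_2 is not acute, so the smallest enclosing circle has P_1P_2 as diameter.
Centre = midpoint of P_1P_2 = (2, 0.5), r² = 89/4 = 22.25.
Centre = (2, 0.5).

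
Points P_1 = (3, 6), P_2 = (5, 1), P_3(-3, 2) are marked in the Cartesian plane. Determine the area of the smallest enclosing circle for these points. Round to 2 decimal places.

53.31

Side lengths²: P_1P_2² = 29, P_1P_3² = 52, P_2P_3² = 65.
Since P_2P_3² = 65 < 52 + 29 = 81, the triangle is acute, so the smallest enclosing circle is the circumcircle.
Circumcentre = (21/19, 89/38), r² = 24505/1444.
Area = π·r² = π·24505/1444 ≈ 53.31.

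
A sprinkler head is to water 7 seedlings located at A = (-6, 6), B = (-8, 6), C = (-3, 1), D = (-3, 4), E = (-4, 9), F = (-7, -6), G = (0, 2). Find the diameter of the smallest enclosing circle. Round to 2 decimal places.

15.30

By Welzl's lemma the MEC is supported by two points (diametrically opposite) or three points (on a circumcircle).
The farthest pair is E–F with squared distance 234. The circle on this segment as diameter has centre (-5.5, 1.5) and r² = 234/4 = 58.5.
Check A: distance² to centre = 20.5 ≤ 58.5, so it lies inside.
All remaining points lie in this disk, and no smaller disk contains both endpoints, so this is the minimum enclosing circle.
Diameter = 2r = 2√(58.5) ≈ 15.30.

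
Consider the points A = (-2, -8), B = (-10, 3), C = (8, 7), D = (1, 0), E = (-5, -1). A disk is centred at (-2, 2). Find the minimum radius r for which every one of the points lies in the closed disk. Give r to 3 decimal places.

The required radius is the distance from (-2, 2) to the farthest point.
Squared distances: 100, 65, 125, 13, 18.
Maximum is 125, attained at C.
r = √125 ≈ 11.180.

11.180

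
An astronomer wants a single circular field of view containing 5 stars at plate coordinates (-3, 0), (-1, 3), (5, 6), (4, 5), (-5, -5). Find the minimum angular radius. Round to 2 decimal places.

7.43

By Welzl's lemma the MEC is supported by two points (diametrically opposite) or three points (on a circumcircle).
The farthest pair is (5, 6)–(-5, -5) with squared distance 221. The circle on this segment as diameter has centre (0, 0.5) and r² = 221/4 = 55.25.
Check (-3, 0): distance² to centre = 9.25 ≤ 55.25, so it lies inside.
All remaining points lie in this disk, and no smaller disk contains both endpoints, so this is the minimum enclosing circle.
r = √(55.25) ≈ 7.43.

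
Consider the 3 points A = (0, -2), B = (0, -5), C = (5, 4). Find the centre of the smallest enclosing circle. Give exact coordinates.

(2.5, -0.5)

Side lengths²: AB² = 9, AC² = 61, BC² = 106.
Since BC² = 106 ≥ 61 + 9 = 70, the angle opposite BC is not acute, so the smallest enclosing circle has BC as diameter.
Centre = midpoint of BC = (2.5, -0.5), r² = 106/4 = 26.5.
Centre = (2.5, -0.5).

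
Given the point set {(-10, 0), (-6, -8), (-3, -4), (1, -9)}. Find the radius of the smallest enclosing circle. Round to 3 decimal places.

7.106

The minimum enclosing circle of a finite set is fixed by two of the points (as a diameter) or three (as a circumcircle).
The farthest pair is (-10, 0)–(1, -9) with squared distance 202. The circle on this segment as diameter has centre (-4.5, -4.5) and r² = 202/4 = 50.5.
Check (-6, -8): distance² to centre = 14.5 ≤ 50.5, so it lies inside.
All remaining points lie in this disk, and no smaller disk contains both endpoints, so this is the minimum enclosing circle.
r = √(50.5) ≈ 7.106.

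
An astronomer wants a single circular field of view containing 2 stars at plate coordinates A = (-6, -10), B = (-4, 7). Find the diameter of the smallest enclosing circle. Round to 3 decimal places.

The smallest circle enclosing two points has them as diameter endpoints.
Centre = midpoint = (-5, -1.5); r² = |AB|²/4 = 293/4 = 73.25.
Diameter = 2r = 2√(73.25) ≈ 17.117.

17.117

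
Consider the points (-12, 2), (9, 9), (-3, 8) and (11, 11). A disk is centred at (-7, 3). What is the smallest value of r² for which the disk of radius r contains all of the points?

The required radius is the distance from (-7, 3) to the farthest point.
Squared distances: 26, 292, 41, 388.
Maximum is 388, attained at (11, 11).

388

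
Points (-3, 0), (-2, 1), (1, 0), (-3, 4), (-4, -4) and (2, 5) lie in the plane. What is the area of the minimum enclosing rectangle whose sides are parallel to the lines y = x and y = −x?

60

In coordinates u = x + y, v = x − y the rectangle is axis-aligned; the map (x,y)→(u,v) scales areas by 2.
u-values: -3, -1, 1, 1, -8, 7; range = 7 − (-8) = 15.
v-values: -3, -3, 1, -7, 0, -3; range = 1 − (-7) = 8.
Area = (15 × 8) / 2 = 60.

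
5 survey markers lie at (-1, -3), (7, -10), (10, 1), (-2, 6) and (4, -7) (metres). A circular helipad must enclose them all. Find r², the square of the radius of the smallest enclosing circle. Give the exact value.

84.25

A smallest enclosing disk is always determined by at most three of the input points on its boundary.
The farthest pair is (7, -10)–(-2, 6) with squared distance 337. The circle on this segment as diameter has centre (2.5, -2) and r² = 337/4 = 84.25.
Check (-1, -3): distance² to centre = 13.25 ≤ 84.25, so it lies inside.
All remaining points lie in this disk, and no smaller disk contains both endpoints, so this is the minimum enclosing circle.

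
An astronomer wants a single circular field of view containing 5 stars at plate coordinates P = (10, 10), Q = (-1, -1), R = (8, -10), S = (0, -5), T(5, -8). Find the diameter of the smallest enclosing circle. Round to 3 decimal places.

20.108

The minimum enclosing circle of a finite set is fixed by two of the points (as a diameter) or three (as a circumcircle).
The minimum enclosing circle is determined by three boundary points: P, R, S.
Their circumcentre is (148/17, 1/34) with r² = 116857/1156.
The farthest remaining point Q is at distance² 110125/1156 ≤ 116857/1156.
Diameter = 2r = 2√(116857/1156) ≈ 20.108.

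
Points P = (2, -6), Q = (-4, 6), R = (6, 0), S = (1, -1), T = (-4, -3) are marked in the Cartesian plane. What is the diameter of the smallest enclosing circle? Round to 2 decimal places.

The minimum enclosing circle is determined by three boundary points: P, Q, R.
Their circumcentre is (-5/7, 1/7) with r² = 2210/49.
The farthest remaining point T is at distance² 1013/49 ≤ 2210/49.
Diameter = 2r = 2√(2210/49) ≈ 13.43.

13.43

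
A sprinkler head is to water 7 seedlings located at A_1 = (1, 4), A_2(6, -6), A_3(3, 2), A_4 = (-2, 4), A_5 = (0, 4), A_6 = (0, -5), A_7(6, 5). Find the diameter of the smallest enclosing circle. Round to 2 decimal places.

12.91

By Welzl's lemma the MEC is supported by two points (diametrically opposite) or three points (on a circumcircle).
The minimum enclosing circle is determined by three boundary points: A_2, A_4, A_7.
Their circumcentre is (2.625, -0.5) with r² = 41.640625.
The farthest remaining point A_5 is at distance² 27.140625 ≤ 41.640625.
Diameter = 2r = 2√(41.640625) ≈ 12.91.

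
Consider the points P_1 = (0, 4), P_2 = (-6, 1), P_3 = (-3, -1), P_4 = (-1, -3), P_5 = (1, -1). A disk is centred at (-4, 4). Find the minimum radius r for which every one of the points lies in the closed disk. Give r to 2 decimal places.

7.62

The required radius is the distance from (-4, 4) to the farthest point.
Squared distances: 16, 13, 26, 58, 50.
Maximum is 58, attained at P_4.
r = √58 ≈ 7.62.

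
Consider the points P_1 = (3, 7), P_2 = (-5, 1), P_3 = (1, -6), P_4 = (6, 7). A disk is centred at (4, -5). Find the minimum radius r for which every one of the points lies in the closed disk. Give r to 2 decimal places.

12.17

The required radius is the distance from (4, -5) to the farthest point.
Squared distances: 145, 117, 10, 148.
Maximum is 148, attained at P_4.
r = √148 ≈ 12.17.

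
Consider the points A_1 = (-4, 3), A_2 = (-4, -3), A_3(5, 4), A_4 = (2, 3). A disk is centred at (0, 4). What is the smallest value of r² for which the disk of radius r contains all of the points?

The required radius is the distance from (0, 4) to the farthest point.
Squared distances: 17, 65, 25, 5.
Maximum is 65, attained at A_2.

65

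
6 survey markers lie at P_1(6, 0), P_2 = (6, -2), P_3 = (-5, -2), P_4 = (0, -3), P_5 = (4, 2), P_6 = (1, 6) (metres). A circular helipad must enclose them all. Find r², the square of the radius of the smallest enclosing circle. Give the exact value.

By Welzl's lemma the MEC is supported by two points (diametrically opposite) or three points (on a circumcircle).
The minimum enclosing circle is determined by three boundary points: P_2, P_3, P_6.
Their circumcentre is (0.5, 0.125) with r² = 34.765625.
The farthest remaining point P_1 is at distance² 30.265625 ≤ 34.765625.

34.765625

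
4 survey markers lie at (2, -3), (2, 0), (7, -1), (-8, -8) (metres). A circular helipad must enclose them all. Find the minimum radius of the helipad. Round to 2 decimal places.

8.28

The farthest pair is (7, -1)–(-8, -8) with squared distance 274. The circle on this segment as diameter has centre (-0.5, -4.5) and r² = 274/4 = 68.5.
Check (2, -3): distance² to centre = 8.5 ≤ 68.5, so it lies inside.
All remaining points lie in this disk, and no smaller disk contains both endpoints, so this is the minimum enclosing circle.
r = √(68.5) ≈ 8.28.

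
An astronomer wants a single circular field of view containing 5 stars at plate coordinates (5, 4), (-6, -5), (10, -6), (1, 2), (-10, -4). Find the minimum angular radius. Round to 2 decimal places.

10.05

The minimum enclosing circle of a finite set is fixed by two of the points (as a diameter) or three (as a circumcircle).
The minimum enclosing circle is determined by three boundary points: (5, 4), (10, -6), (-10, -4).
Their circumcentre is (1/38, -90/19) with r² = 145945/1444.
The farthest remaining point (1, 2) is at distance² 66905/1444 ≤ 145945/1444.
r = √(145945/1444) ≈ 10.05.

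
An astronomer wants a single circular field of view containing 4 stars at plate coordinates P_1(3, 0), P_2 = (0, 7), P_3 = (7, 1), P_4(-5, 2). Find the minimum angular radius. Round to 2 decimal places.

The farthest pair is P_3–P_4 with squared distance 145. The circle on this segment as diameter has centre (1, 1.5) and r² = 145/4 = 36.25.
Check P_1: distance² to centre = 6.25 ≤ 36.25, so it lies inside.
All remaining points lie in this disk, and no smaller disk contains both endpoints, so this is the minimum enclosing circle.
r = √(36.25) ≈ 6.02.

6.02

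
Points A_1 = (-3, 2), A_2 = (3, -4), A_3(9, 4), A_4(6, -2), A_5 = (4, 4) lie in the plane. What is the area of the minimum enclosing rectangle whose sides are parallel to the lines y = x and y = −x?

91

In coordinates u = x + y, v = x − y the rectangle is axis-aligned; the map (x,y)→(u,v) scales areas by 2.
u-values: -1, -1, 13, 4, 8; range = 13 − (-1) = 14.
v-values: -5, 7, 5, 8, 0; range = 8 − (-5) = 13.
Area = (14 × 13) / 2 = 91.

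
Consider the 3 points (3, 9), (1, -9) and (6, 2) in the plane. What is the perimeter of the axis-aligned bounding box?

Width = max x − min x = 6 − 1 = 5.
Height = max y − min y = 9 − (-9) = 18.
Perimeter = 2(5 + 18) = 46.

46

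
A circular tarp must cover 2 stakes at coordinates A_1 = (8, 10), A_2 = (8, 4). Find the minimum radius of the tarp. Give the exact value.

The smallest circle enclosing two points has them as diameter endpoints.
Centre = midpoint = (8, 7); r² = |A_1A_2|²/4 = 36/4 = 9.
r = √9 = 3.

3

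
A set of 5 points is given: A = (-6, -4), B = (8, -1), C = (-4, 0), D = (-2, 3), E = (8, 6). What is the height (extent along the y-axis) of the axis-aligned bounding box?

max y = 6, min y = -4, so height = 10.

10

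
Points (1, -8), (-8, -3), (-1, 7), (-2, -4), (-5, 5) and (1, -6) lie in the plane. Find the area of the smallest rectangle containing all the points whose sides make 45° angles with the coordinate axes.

In coordinates u = x + y, v = x − y the rectangle is axis-aligned; the map (x,y)→(u,v) scales areas by 2.
u-values: -7, -11, 6, -6, 0, -5; range = 6 − (-11) = 17.
v-values: 9, -5, -8, 2, -10, 7; range = 9 − (-10) = 19.
Area = (17 × 19) / 2 = 161.5.

161.5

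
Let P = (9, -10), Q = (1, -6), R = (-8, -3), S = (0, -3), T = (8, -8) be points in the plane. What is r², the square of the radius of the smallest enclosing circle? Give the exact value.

The farthest pair is P–R with squared distance 338. The circle on this segment as diameter has centre (0.5, -6.5) and r² = 338/4 = 84.5.
Check Q: distance² to centre = 0.5 ≤ 84.5, so it lies inside.
All remaining points lie in this disk, and no smaller disk contains both endpoints, so this is the minimum enclosing circle.

84.5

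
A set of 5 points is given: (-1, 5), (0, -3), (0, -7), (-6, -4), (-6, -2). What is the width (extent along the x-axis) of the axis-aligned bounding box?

6

max x = 0, min x = -6, so width = 6.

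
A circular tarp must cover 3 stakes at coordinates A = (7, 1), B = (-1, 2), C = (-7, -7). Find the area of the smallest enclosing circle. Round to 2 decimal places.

Side lengths²: AB² = 65, AC² = 260, BC² = 117.
Since AC² = 260 ≥ 117 + 65 = 182, the angle opposite AC is not acute, so the smallest enclosing circle has AC as diameter.
Centre = midpoint of AC = (0, -3), r² = 260/4 = 65.
Area = π·r² = π·65 ≈ 204.20.

204.20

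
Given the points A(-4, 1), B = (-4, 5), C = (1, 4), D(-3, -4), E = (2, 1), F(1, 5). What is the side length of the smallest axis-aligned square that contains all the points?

The bounding box has width 6 and height 9.
An axis-aligned square enclosing the set must have side ≥ max(width, height).
So the minimum side is max(6, 9) = 9.

9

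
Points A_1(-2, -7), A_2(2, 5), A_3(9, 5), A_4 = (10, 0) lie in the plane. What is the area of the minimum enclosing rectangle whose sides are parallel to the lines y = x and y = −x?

149.5

In coordinates u = x + y, v = x − y the rectangle is axis-aligned; the map (x,y)→(u,v) scales areas by 2.
u-values: -9, 7, 14, 10; range = 14 − (-9) = 23.
v-values: 5, -3, 4, 10; range = 10 − (-3) = 13.
Area = (23 × 13) / 2 = 149.5.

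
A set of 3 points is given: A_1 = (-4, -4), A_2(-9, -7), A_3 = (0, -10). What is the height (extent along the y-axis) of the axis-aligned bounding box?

6

max y = -4, min y = -10, so height = 6.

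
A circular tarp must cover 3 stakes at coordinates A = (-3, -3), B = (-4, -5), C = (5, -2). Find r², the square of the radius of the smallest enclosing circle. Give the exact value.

Side lengths²: AB² = 5, AC² = 65, BC² = 90.
Since BC² = 90 ≥ 65 + 5 = 70, the angle opposite BC is not acute, so the smallest enclosing circle has BC as diameter.
Centre = midpoint of BC = (0.5, -3.5), r² = 90/4 = 22.5.

22.5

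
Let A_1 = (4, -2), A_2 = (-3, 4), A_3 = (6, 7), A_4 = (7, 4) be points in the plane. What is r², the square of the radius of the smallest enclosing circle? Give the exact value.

By Welzl's lemma the MEC is supported by two points (diametrically opposite) or three points (on a circumcircle).
The minimum enclosing circle is determined by three boundary points: A_1, A_2, A_3.
Their circumcentre is (2.3, 3.1) with r² = 28.9.
The farthest remaining point A_4 is at distance² 22.9 ≤ 28.9.

28.9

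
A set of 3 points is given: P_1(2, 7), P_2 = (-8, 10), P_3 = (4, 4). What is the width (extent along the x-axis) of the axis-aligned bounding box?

max x = 4, min x = -8, so width = 12.

12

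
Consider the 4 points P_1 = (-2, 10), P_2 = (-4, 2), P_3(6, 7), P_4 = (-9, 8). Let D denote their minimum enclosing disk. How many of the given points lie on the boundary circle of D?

The minimum enclosing circle of a finite set is fixed by two of the points (as a diameter) or three (as a circumcircle).
The farthest pair is P_3–P_4 with squared distance 226. The circle on this segment as diameter has centre (-1.5, 7.5) and r² = 226/4 = 56.5.
Check P_1: distance² to centre = 6.5 ≤ 56.5, so it lies inside.
All remaining points lie in this disk, and no smaller disk contains both endpoints, so this is the minimum enclosing circle.
The points at distance exactly r from the centre are P_3, P_4 — 2 points.

2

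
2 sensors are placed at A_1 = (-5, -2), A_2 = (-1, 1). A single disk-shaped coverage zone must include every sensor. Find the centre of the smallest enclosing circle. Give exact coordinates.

(-3, -0.5)

The smallest circle enclosing two points has them as diameter endpoints.
Centre = midpoint = (-3, -0.5); r² = |A_1A_2|²/4 = 25/4 = 6.25.
Centre = (-3, -0.5).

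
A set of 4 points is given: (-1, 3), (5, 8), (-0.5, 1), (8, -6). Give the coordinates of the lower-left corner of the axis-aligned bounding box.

x-range [-1, 8], y-range [-6, 8].
The lower-left corner is (-1, -6).

(-1, -6)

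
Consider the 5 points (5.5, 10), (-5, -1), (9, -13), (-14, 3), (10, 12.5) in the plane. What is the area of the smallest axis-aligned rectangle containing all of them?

612

x ranges over [-14, 10], width 24.
y ranges over [-13, 12.5], height 25.5.
Area = 24 × 25.5 = 612.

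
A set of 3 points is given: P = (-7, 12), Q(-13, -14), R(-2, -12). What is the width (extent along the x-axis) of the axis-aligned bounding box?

max x = -2, min x = -13, so width = 11.

11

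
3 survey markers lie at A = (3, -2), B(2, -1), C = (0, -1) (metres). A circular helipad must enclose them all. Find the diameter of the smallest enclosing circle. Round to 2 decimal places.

Side lengths²: AB² = 2, AC² = 10, BC² = 4.
Since AC² = 10 ≥ 4 + 2 = 6, the angle opposite AC is not acute, so the smallest enclosing circle has AC as diameter.
Centre = midpoint of AC = (1.5, -1.5), r² = 10/4 = 2.5.
Diameter = 2r = 2√(2.5) ≈ 3.16.

3.16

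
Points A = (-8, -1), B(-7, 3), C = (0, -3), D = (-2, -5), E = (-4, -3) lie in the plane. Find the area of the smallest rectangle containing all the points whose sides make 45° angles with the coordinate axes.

39

In coordinates u = x + y, v = x − y the rectangle is axis-aligned; the map (x,y)→(u,v) scales areas by 2.
u-values: -9, -4, -3, -7, -7; range = -3 − (-9) = 6.
v-values: -7, -10, 3, 3, -1; range = 3 − (-10) = 13.
Area = (6 × 13) / 2 = 39.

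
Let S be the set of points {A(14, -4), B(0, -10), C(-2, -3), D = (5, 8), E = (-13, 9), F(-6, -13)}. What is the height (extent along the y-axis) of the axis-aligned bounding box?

max y = 9, min y = -13, so height = 22.

22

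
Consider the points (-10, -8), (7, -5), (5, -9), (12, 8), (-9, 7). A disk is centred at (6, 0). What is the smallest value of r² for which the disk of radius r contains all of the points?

The required radius is the distance from (6, 0) to the farthest point.
Squared distances: 320, 26, 82, 100, 274.
Maximum is 320, attained at (-10, -8).

320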